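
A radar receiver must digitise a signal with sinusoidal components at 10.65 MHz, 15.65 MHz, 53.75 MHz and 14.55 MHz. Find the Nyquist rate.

107.5 MHz

Highest-frequency component: 53.75 MHz.
Nyquist rate = 2 × 53.75 MHz = 107.5 MHz.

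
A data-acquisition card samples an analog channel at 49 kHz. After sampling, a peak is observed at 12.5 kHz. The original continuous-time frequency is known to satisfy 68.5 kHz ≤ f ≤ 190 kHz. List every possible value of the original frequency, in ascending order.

Frequencies that alias to 12.5 kHz are k·fs ± 12.5 kHz for integer k ≥ 0.
k=0: 12.5 kHz.
k=1: 36.5 kHz, 61.5 kHz.
k=2: 85.5 kHz, 110.5 kHz.
k=3: 134.5 kHz, 159.5 kHz.
k=4: 183.5 kHz, 208.5 kHz.
k=5: 232.5 kHz, 257.5 kHz.
Within [68.5 kHz, 190 kHz]: 85.5 kHz, 110.5 kHz, 134.5 kHz, 159.5 kHz, 183.5 kHz.

85.5 kHz, 110.5 kHz, 134.5 kHz, 159.5 kHz, 183.5 kHz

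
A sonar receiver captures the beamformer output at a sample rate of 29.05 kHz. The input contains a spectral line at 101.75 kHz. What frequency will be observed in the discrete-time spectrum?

101.75 kHz mod fs = 14.6 kHz.
14.6 kHz > fs/2 = 14.525 kHz, folds to fs − 14.6 kHz = 14.45 kHz.

14.45 kHz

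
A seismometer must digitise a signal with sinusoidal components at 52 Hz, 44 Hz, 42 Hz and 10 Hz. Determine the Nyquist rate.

104 Hz

Highest-frequency component: 52 Hz.
Nyquist rate = 2 × 52 Hz = 104 Hz.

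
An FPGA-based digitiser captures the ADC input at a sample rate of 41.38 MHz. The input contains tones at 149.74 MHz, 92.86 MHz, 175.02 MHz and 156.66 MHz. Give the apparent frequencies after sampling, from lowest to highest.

fs/2 = 20.69 MHz.
149.74 MHz mod fs = 25.6 MHz.
25.6 MHz > fs/2 = 20.69 MHz, folds to fs − 25.6 MHz = 15.78 MHz.
92.86 MHz mod fs = 10.1 MHz.
10.1 MHz ≤ fs/2 = 20.69 MHz, appears at 10.1 MHz.
175.02 MHz mod fs = 9.5 MHz.
9.5 MHz ≤ fs/2 = 20.69 MHz, appears at 9.5 MHz.
156.66 MHz mod fs = 32.52 MHz.
32.52 MHz > fs/2 = 20.69 MHz, folds to fs − 32.52 MHz = 8.86 MHz.
Distinct values: {8.86 MHz, 9.5 MHz, 10.1 MHz, 15.78 MHz}.

8.86 MHz, 9.5 MHz, 10.1 MHz, 15.78 MHz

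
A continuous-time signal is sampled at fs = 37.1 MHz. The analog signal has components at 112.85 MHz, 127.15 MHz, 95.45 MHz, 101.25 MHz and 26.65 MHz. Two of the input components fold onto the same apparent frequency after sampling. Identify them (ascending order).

fs/2 = 18.55 MHz.
112.85 MHz mod fs = 1.55 MHz.
1.55 MHz ≤ fs/2 = 18.55 MHz, appears at 1.55 MHz.
127.15 MHz mod fs = 15.85 MHz.
15.85 MHz ≤ fs/2 = 18.55 MHz, appears at 15.85 MHz.
95.45 MHz mod fs = 21.25 MHz.
21.25 MHz > fs/2 = 18.55 MHz, folds to fs − 21.25 MHz = 15.85 MHz.
101.25 MHz mod fs = 27.05 MHz.
27.05 MHz > fs/2 = 18.55 MHz, folds to fs − 27.05 MHz = 10.05 MHz.
26.65 MHz > fs/2 = 18.55 MHz, folds to fs − 26.65 MHz = 10.45 MHz.
95.45 MHz and 127.15 MHz both map to 15.85 MHz.

95.45 MHz, 127.15 MHz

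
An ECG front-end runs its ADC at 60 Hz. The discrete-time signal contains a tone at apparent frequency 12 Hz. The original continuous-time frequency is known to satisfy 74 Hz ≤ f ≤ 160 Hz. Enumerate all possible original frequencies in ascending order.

Frequencies that alias to 12 Hz are k·fs ± 12 Hz for integer k ≥ 0.
k=0: 12 Hz.
k=1: 48 Hz, 72 Hz.
k=2: 108 Hz, 132 Hz.
k=3: 168 Hz, 192 Hz.
Within [74 Hz, 160 Hz]: 108 Hz, 132 Hz.

108 Hz, 132 Hz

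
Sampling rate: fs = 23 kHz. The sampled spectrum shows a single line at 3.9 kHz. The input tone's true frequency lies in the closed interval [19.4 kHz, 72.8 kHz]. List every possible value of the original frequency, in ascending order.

Frequencies that alias to 3.9 kHz are k·fs ± 3.9 kHz for integer k ≥ 0.
k=0: 3.9 kHz.
k=1: 19.1 kHz, 26.9 kHz.
k=2: 42.1 kHz, 49.9 kHz.
k=3: 65.1 kHz, 72.9 kHz.
k=4: 88.1 kHz, 95.9 kHz.
Within [19.4 kHz, 72.8 kHz]: 26.9 kHz, 42.1 kHz, 49.9 kHz, 65.1 kHz.

26.9 kHz, 42.1 kHz, 49.9 kHz, 65.1 kHz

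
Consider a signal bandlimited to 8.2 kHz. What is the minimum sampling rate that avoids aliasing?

Nyquist rate = 2 × 8.2 kHz = 16.4 kHz.

16.4 kHz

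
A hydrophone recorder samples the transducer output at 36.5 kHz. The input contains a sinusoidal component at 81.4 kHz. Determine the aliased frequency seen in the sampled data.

81.4 kHz mod fs = 8.4 kHz.
8.4 kHz ≤ fs/2 = 18.25 kHz, appears at 8.4 kHz.

8.4 kHz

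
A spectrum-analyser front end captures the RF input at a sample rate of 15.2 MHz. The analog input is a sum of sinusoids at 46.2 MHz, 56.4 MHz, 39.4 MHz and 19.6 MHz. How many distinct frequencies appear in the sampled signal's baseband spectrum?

fs/2 = 7.6 MHz.
46.2 MHz mod fs = 0.6 MHz.
0.6 MHz ≤ fs/2 = 7.6 MHz, appears at 0.6 MHz.
56.4 MHz mod fs = 10.8 MHz.
10.8 MHz > fs/2 = 7.6 MHz, folds to fs − 10.8 MHz = 4.4 MHz.
39.4 MHz mod fs = 9 MHz.
9 MHz > fs/2 = 7.6 MHz, folds to fs − 9 MHz = 6.2 MHz.
19.6 MHz mod fs = 4.4 MHz.
4.4 MHz ≤ fs/2 = 7.6 MHz, appears at 4.4 MHz.
Distinct values: {0.6 MHz, 4.4 MHz, 6.2 MHz} → 3.

3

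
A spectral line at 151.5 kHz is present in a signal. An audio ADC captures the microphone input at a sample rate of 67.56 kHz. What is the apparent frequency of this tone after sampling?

16.38 kHz

151.5 kHz mod fs = 16.38 kHz.
16.38 kHz ≤ fs/2 = 33.78 kHz, appears at 16.38 kHz.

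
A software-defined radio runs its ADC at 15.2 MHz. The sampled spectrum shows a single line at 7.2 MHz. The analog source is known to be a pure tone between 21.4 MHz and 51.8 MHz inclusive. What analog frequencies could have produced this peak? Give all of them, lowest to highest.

Frequencies that alias to 7.2 MHz are k·fs ± 7.2 MHz for integer k ≥ 0.
k=0: 7.2 MHz.
k=1: 8 MHz, 22.4 MHz.
k=2: 23.2 MHz, 37.6 MHz.
k=3: 38.4 MHz, 52.8 MHz.
k=4: 53.6 MHz, 68 MHz.
Within [21.4 MHz, 51.8 MHz]: 22.4 MHz, 23.2 MHz, 37.6 MHz, 38.4 MHz.

22.4 MHz, 23.2 MHz, 37.6 MHz, 38.4 MHz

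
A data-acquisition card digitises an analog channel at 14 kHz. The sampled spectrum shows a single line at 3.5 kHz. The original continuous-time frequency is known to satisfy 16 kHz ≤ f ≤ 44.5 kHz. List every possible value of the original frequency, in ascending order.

Frequencies that alias to 3.5 kHz are k·fs ± 3.5 kHz for integer k ≥ 0.
k=0: 3.5 kHz.
k=1: 10.5 kHz, 17.5 kHz.
k=2: 24.5 kHz, 31.5 kHz.
k=3: 38.5 kHz, 45.5 kHz.
k=4: 52.5 kHz, 59.5 kHz.
Within [16 kHz, 44.5 kHz]: 17.5 kHz, 24.5 kHz, 31.5 kHz, 38.5 kHz.

17.5 kHz, 24.5 kHz, 31.5 kHz, 38.5 kHz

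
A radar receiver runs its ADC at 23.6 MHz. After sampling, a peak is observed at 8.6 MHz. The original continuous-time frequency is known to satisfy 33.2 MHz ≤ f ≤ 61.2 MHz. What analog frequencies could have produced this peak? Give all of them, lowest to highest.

38.6 MHz, 55.8 MHz

Frequencies that alias to 8.6 MHz are k·fs ± 8.6 MHz for integer k ≥ 0.
k=0: 8.6 MHz.
k=1: 15 MHz, 32.2 MHz.
k=2: 38.6 MHz, 55.8 MHz.
k=3: 62.2 MHz, 79.4 MHz.
Within [33.2 MHz, 61.2 MHz]: 38.6 MHz, 55.8 MHz.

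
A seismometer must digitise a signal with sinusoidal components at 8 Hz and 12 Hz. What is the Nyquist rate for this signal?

Highest-frequency component: 12 Hz.
Nyquist rate = 2 × 12 Hz = 24 Hz.

24 Hz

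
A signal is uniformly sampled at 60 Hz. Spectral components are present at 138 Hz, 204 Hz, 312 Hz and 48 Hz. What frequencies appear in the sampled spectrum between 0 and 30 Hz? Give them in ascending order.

12 Hz, 18 Hz, 24 Hz

fs/2 = 30 Hz.
138 Hz mod fs = 18 Hz.
18 Hz ≤ fs/2 = 30 Hz, appears at 18 Hz.
204 Hz mod fs = 24 Hz.
24 Hz ≤ fs/2 = 30 Hz, appears at 24 Hz.
312 Hz mod fs = 12 Hz.
12 Hz ≤ fs/2 = 30 Hz, appears at 12 Hz.
48 Hz > fs/2 = 30 Hz, folds to fs − 48 Hz = 12 Hz.
Distinct values: {12 Hz, 18 Hz, 24 Hz}.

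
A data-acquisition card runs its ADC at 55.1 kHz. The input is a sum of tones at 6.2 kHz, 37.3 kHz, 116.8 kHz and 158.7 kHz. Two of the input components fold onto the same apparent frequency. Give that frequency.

6.6 kHz

fs/2 = 27.55 kHz.
6.2 kHz ≤ fs/2 = 27.55 kHz, passes unchanged.
37.3 kHz > fs/2 = 27.55 kHz, folds to fs − 37.3 kHz = 17.8 kHz.
116.8 kHz mod fs = 6.6 kHz.
6.6 kHz ≤ fs/2 = 27.55 kHz, appears at 6.6 kHz.
158.7 kHz mod fs = 48.5 kHz.
48.5 kHz > fs/2 = 27.55 kHz, folds to fs − 48.5 kHz = 6.6 kHz.
116.8 kHz and 158.7 kHz both map to 6.6 kHz.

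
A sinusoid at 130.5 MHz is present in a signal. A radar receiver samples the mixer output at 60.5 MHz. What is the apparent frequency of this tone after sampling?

130.5 MHz mod fs = 9.5 MHz.
9.5 MHz ≤ fs/2 = 30.25 MHz, appears at 9.5 MHz.

9.5 MHz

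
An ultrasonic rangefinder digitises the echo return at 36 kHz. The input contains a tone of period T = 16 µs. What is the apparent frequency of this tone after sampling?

T = 16 µs → f = 1/T = 62.5 kHz.
62.5 kHz mod fs = 26.5 kHz.
26.5 kHz > fs/2 = 18 kHz, folds to fs − 26.5 kHz = 9.5 kHz.

9.5 kHz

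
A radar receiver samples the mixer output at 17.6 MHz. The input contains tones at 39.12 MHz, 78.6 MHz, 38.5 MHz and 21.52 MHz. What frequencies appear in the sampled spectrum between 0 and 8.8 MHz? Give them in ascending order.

3.3 MHz, 3.92 MHz, 8.2 MHz

fs/2 = 8.8 MHz.
39.12 MHz mod fs = 3.92 MHz.
3.92 MHz ≤ fs/2 = 8.8 MHz, appears at 3.92 MHz.
78.6 MHz mod fs = 8.2 MHz.
8.2 MHz ≤ fs/2 = 8.8 MHz, appears at 8.2 MHz.
38.5 MHz mod fs = 3.3 MHz.
3.3 MHz ≤ fs/2 = 8.8 MHz, appears at 3.3 MHz.
21.52 MHz mod fs = 3.92 MHz.
3.92 MHz ≤ fs/2 = 8.8 MHz, appears at 3.92 MHz.
Distinct values: {3.3 MHz, 3.92 MHz, 8.2 MHz}.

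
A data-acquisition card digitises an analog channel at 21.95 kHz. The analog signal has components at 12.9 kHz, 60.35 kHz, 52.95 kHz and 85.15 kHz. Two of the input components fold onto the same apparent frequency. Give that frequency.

fs/2 = 10.975 kHz.
12.9 kHz > fs/2 = 10.975 kHz, folds to fs − 12.9 kHz = 9.05 kHz.
60.35 kHz mod fs = 16.45 kHz.
16.45 kHz > fs/2 = 10.975 kHz, folds to fs − 16.45 kHz = 5.5 kHz.
52.95 kHz mod fs = 9.05 kHz.
9.05 kHz ≤ fs/2 = 10.975 kHz, appears at 9.05 kHz.
85.15 kHz mod fs = 19.3 kHz.
19.3 kHz > fs/2 = 10.975 kHz, folds to fs − 19.3 kHz = 2.65 kHz.
12.9 kHz and 52.95 kHz both map to 9.05 kHz.

9.05 kHz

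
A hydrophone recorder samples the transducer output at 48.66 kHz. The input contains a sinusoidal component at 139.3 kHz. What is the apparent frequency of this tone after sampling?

139.3 kHz mod fs = 41.98 kHz.
41.98 kHz > fs/2 = 24.33 kHz, folds to fs − 41.98 kHz = 6.68 kHz.

6.68 kHz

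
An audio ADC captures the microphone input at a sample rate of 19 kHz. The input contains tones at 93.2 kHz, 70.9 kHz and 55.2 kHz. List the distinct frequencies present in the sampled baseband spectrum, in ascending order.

fs/2 = 9.5 kHz.
93.2 kHz mod fs = 17.2 kHz.
17.2 kHz > fs/2 = 9.5 kHz, folds to fs − 17.2 kHz = 1.8 kHz.
70.9 kHz mod fs = 13.9 kHz.
13.9 kHz > fs/2 = 9.5 kHz, folds to fs − 13.9 kHz = 5.1 kHz.
55.2 kHz mod fs = 17.2 kHz.
17.2 kHz > fs/2 = 9.5 kHz, folds to fs − 17.2 kHz = 1.8 kHz.
Distinct values: {1.8 kHz, 5.1 kHz}.

1.8 kHz, 5.1 kHz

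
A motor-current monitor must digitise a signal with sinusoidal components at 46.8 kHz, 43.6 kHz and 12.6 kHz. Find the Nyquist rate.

93.6 kHz

Highest-frequency component: 46.8 kHz.
Nyquist rate = 2 × 46.8 kHz = 93.6 kHz.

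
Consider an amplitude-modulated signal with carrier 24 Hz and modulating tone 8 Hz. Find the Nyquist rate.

64 Hz

AM sidebands sit at fc ± fm = 16 Hz and 32 Hz.
Highest-frequency component: 32 Hz.
Nyquist rate = 2 × 32 Hz = 64 Hz.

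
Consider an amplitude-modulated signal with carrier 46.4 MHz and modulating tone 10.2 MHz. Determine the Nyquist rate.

AM sidebands sit at fc ± fm = 36.2 MHz and 56.6 MHz.
Highest-frequency component: 56.6 MHz.
Nyquist rate = 2 × 56.6 MHz = 113.2 MHz.

113.2 MHz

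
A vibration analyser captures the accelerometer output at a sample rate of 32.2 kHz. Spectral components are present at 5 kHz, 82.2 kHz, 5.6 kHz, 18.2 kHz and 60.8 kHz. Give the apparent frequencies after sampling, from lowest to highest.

fs/2 = 16.1 kHz.
5 kHz ≤ fs/2 = 16.1 kHz, passes unchanged.
82.2 kHz mod fs = 17.8 kHz.
17.8 kHz > fs/2 = 16.1 kHz, folds to fs − 17.8 kHz = 14.4 kHz.
5.6 kHz ≤ fs/2 = 16.1 kHz, passes unchanged.
18.2 kHz > fs/2 = 16.1 kHz, folds to fs − 18.2 kHz = 14 kHz.
60.8 kHz mod fs = 28.6 kHz.
28.6 kHz > fs/2 = 16.1 kHz, folds to fs − 28.6 kHz = 3.6 kHz.
Distinct values: {3.6 kHz, 5 kHz, 5.6 kHz, 14 kHz, 14.4 kHz}.

3.6 kHz, 5 kHz, 5.6 kHz, 14 kHz, 14.4 kHz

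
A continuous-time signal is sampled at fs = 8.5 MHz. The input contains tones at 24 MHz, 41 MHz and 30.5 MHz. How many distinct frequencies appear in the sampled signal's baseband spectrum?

2

fs/2 = 4.25 MHz.
24 MHz mod fs = 7 MHz.
7 MHz > fs/2 = 4.25 MHz, folds to fs − 7 MHz = 1.5 MHz.
41 MHz mod fs = 7 MHz.
7 MHz > fs/2 = 4.25 MHz, folds to fs − 7 MHz = 1.5 MHz.
30.5 MHz mod fs = 5 MHz.
5 MHz > fs/2 = 4.25 MHz, folds to fs − 5 MHz = 3.5 MHz.
Distinct values: {1.5 MHz, 3.5 MHz} → 2.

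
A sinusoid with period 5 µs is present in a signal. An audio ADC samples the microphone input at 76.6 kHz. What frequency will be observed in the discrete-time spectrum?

29.8 kHz

T = 5 µs → f = 1/T = 200 kHz.
200 kHz mod fs = 46.8 kHz.
46.8 kHz > fs/2 = 38.3 kHz, folds to fs − 46.8 kHz = 29.8 kHz.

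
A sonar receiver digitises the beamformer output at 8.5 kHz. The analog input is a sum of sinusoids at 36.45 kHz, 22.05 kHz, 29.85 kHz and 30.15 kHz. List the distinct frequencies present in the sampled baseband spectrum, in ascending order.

fs/2 = 4.25 kHz.
36.45 kHz mod fs = 2.45 kHz.
2.45 kHz ≤ fs/2 = 4.25 kHz, appears at 2.45 kHz.
22.05 kHz mod fs = 5.05 kHz.
5.05 kHz > fs/2 = 4.25 kHz, folds to fs − 5.05 kHz = 3.45 kHz.
29.85 kHz mod fs = 4.35 kHz.
4.35 kHz > fs/2 = 4.25 kHz, folds to fs − 4.35 kHz = 4.15 kHz.
30.15 kHz mod fs = 4.65 kHz.
4.65 kHz > fs/2 = 4.25 kHz, folds to fs − 4.65 kHz = 3.85 kHz.
Distinct values: {2.45 kHz, 3.45 kHz, 3.85 kHz, 4.15 kHz}.

2.45 kHz, 3.45 kHz, 3.85 kHz, 4.15 kHz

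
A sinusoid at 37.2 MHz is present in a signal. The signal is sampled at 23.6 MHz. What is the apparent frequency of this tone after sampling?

37.2 MHz mod fs = 13.6 MHz.
13.6 MHz > fs/2 = 11.8 MHz, folds to fs − 13.6 MHz = 10 MHz.

10 MHz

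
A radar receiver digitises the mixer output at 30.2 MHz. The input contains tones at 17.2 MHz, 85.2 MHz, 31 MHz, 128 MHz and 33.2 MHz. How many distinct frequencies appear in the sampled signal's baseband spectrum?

fs/2 = 15.1 MHz.
17.2 MHz > fs/2 = 15.1 MHz, folds to fs − 17.2 MHz = 13 MHz.
85.2 MHz mod fs = 24.8 MHz.
24.8 MHz > fs/2 = 15.1 MHz, folds to fs − 24.8 MHz = 5.4 MHz.
31 MHz mod fs = 0.8 MHz.
0.8 MHz ≤ fs/2 = 15.1 MHz, appears at 0.8 MHz.
128 MHz mod fs = 7.2 MHz.
7.2 MHz ≤ fs/2 = 15.1 MHz, appears at 7.2 MHz.
33.2 MHz mod fs = 3 MHz.
3 MHz ≤ fs/2 = 15.1 MHz, appears at 3 MHz.
Distinct values: {0.8 MHz, 3 MHz, 5.4 MHz, 7.2 MHz, 13 MHz} → 5.

5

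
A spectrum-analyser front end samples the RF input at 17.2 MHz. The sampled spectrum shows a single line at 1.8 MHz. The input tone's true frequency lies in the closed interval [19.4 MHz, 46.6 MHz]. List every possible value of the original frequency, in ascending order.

32.6 MHz, 36.2 MHz

Frequencies that alias to 1.8 MHz are k·fs ± 1.8 MHz for integer k ≥ 0.
k=0: 1.8 MHz.
k=1: 15.4 MHz, 19 MHz.
k=2: 32.6 MHz, 36.2 MHz.
k=3: 49.8 MHz, 53.4 MHz.
Within [19.4 MHz, 46.6 MHz]: 32.6 MHz, 36.2 MHz.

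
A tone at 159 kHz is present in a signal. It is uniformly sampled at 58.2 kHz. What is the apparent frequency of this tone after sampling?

15.6 kHz

159 kHz mod fs = 42.6 kHz.
42.6 kHz > fs/2 = 29.1 kHz, folds to fs − 42.6 kHz = 15.6 kHz.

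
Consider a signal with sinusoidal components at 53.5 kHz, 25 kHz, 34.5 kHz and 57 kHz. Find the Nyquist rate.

Highest-frequency component: 57 kHz.
Nyquist rate = 2 × 57 kHz = 114 kHz.

114 kHz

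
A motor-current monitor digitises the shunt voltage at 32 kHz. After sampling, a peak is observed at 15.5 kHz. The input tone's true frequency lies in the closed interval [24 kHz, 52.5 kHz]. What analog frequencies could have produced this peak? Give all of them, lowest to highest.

Frequencies that alias to 15.5 kHz are k·fs ± 15.5 kHz for integer k ≥ 0.
k=0: 15.5 kHz.
k=1: 16.5 kHz, 47.5 kHz.
k=2: 48.5 kHz, 79.5 kHz.
k=3: 80.5 kHz, 111.5 kHz.
Within [24 kHz, 52.5 kHz]: 47.5 kHz, 48.5 kHz.

47.5 kHz, 48.5 kHz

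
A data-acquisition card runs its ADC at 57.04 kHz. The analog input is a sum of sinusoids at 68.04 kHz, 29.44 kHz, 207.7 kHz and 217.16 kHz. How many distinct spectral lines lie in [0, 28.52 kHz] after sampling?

fs/2 = 28.52 kHz.
68.04 kHz mod fs = 11 kHz.
11 kHz ≤ fs/2 = 28.52 kHz, appears at 11 kHz.
29.44 kHz > fs/2 = 28.52 kHz, folds to fs − 29.44 kHz = 27.6 kHz.
207.7 kHz mod fs = 36.58 kHz.
36.58 kHz > fs/2 = 28.52 kHz, folds to fs − 36.58 kHz = 20.46 kHz.
217.16 kHz mod fs = 46.04 kHz.
46.04 kHz > fs/2 = 28.52 kHz, folds to fs − 46.04 kHz = 11 kHz.
Distinct values: {11 kHz, 20.46 kHz, 27.6 kHz} → 3.

3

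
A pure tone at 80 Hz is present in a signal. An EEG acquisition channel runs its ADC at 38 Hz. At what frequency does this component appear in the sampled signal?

4 Hz

80 Hz mod fs = 4 Hz.
4 Hz ≤ fs/2 = 19 Hz, appears at 4 Hz.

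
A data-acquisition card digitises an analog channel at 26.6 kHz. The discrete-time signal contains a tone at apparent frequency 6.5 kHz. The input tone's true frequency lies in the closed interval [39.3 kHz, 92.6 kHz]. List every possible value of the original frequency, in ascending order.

46.7 kHz, 59.7 kHz, 73.3 kHz, 86.3 kHz

Frequencies that alias to 6.5 kHz are k·fs ± 6.5 kHz for integer k ≥ 0.
k=0: 6.5 kHz.
k=1: 20.1 kHz, 33.1 kHz.
k=2: 46.7 kHz, 59.7 kHz.
k=3: 73.3 kHz, 86.3 kHz.
k=4: 99.9 kHz, 112.9 kHz.
Within [39.3 kHz, 92.6 kHz]: 46.7 kHz, 59.7 kHz, 73.3 kHz, 86.3 kHz.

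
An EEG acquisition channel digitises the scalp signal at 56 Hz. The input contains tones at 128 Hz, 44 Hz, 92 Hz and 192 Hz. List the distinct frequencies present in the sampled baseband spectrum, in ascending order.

12 Hz, 16 Hz, 20 Hz, 24 Hz

fs/2 = 28 Hz.
128 Hz mod fs = 16 Hz.
16 Hz ≤ fs/2 = 28 Hz, appears at 16 Hz.
44 Hz > fs/2 = 28 Hz, folds to fs − 44 Hz = 12 Hz.
92 Hz mod fs = 36 Hz.
36 Hz > fs/2 = 28 Hz, folds to fs − 36 Hz = 20 Hz.
192 Hz mod fs = 24 Hz.
24 Hz ≤ fs/2 = 28 Hz, appears at 24 Hz.
Distinct values: {12 Hz, 16 Hz, 20 Hz, 24 Hz}.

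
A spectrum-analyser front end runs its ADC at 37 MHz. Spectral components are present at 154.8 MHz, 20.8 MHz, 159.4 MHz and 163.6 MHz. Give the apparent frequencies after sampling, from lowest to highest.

fs/2 = 18.5 MHz.
154.8 MHz mod fs = 6.8 MHz.
6.8 MHz ≤ fs/2 = 18.5 MHz, appears at 6.8 MHz.
20.8 MHz > fs/2 = 18.5 MHz, folds to fs − 20.8 MHz = 16.2 MHz.
159.4 MHz mod fs = 11.4 MHz.
11.4 MHz ≤ fs/2 = 18.5 MHz, appears at 11.4 MHz.
163.6 MHz mod fs = 15.6 MHz.
15.6 MHz ≤ fs/2 = 18.5 MHz, appears at 15.6 MHz.
Distinct values: {6.8 MHz, 11.4 MHz, 15.6 MHz, 16.2 MHz}.

6.8 MHz, 11.4 MHz, 15.6 MHz, 16.2 MHz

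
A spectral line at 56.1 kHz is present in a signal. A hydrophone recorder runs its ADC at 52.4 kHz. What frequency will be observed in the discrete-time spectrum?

56.1 kHz mod fs = 3.7 kHz.
3.7 kHz ≤ fs/2 = 26.2 kHz, appears at 3.7 kHz.

3.7 kHz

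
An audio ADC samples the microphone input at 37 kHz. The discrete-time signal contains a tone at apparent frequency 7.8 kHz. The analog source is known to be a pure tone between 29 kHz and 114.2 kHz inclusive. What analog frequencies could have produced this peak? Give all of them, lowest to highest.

Frequencies that alias to 7.8 kHz are k·fs ± 7.8 kHz for integer k ≥ 0.
k=0: 7.8 kHz.
k=1: 29.2 kHz, 44.8 kHz.
k=2: 66.2 kHz, 81.8 kHz.
k=3: 103.2 kHz, 118.8 kHz.
k=4: 140.2 kHz, 155.8 kHz.
Within [29 kHz, 114.2 kHz]: 29.2 kHz, 44.8 kHz, 66.2 kHz, 81.8 kHz, 103.2 kHz.

29.2 kHz, 44.8 kHz, 66.2 kHz, 81.8 kHz, 103.2 kHz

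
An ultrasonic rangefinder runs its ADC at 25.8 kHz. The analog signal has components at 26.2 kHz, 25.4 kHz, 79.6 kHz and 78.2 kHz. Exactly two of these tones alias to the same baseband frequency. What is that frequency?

fs/2 = 12.9 kHz.
26.2 kHz mod fs = 0.4 kHz.
0.4 kHz ≤ fs/2 = 12.9 kHz, appears at 0.4 kHz.
25.4 kHz > fs/2 = 12.9 kHz, folds to fs − 25.4 kHz = 0.4 kHz.
79.6 kHz mod fs = 2.2 kHz.
2.2 kHz ≤ fs/2 = 12.9 kHz, appears at 2.2 kHz.
78.2 kHz mod fs = 0.8 kHz.
0.8 kHz ≤ fs/2 = 12.9 kHz, appears at 0.8 kHz.
25.4 kHz and 26.2 kHz both map to 0.4 kHz.

0.4 kHz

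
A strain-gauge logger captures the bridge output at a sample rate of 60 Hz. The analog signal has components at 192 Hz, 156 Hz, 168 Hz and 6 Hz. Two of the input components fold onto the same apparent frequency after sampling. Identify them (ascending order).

fs/2 = 30 Hz.
192 Hz mod fs = 12 Hz.
12 Hz ≤ fs/2 = 30 Hz, appears at 12 Hz.
156 Hz mod fs = 36 Hz.
36 Hz > fs/2 = 30 Hz, folds to fs − 36 Hz = 24 Hz.
168 Hz mod fs = 48 Hz.
48 Hz > fs/2 = 30 Hz, folds to fs − 48 Hz = 12 Hz.
6 Hz ≤ fs/2 = 30 Hz, passes unchanged.
168 Hz and 192 Hz both map to 12 Hz.

168 Hz, 192 Hz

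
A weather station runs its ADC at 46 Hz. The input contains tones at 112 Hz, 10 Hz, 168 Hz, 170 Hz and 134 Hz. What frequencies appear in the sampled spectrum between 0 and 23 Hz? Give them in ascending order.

4 Hz, 10 Hz, 14 Hz, 16 Hz, 20 Hz

fs/2 = 23 Hz.
112 Hz mod fs = 20 Hz.
20 Hz ≤ fs/2 = 23 Hz, appears at 20 Hz.
10 Hz ≤ fs/2 = 23 Hz, passes unchanged.
168 Hz mod fs = 30 Hz.
30 Hz > fs/2 = 23 Hz, folds to fs − 30 Hz = 16 Hz.
170 Hz mod fs = 32 Hz.
32 Hz > fs/2 = 23 Hz, folds to fs − 32 Hz = 14 Hz.
134 Hz mod fs = 42 Hz.
42 Hz > fs/2 = 23 Hz, folds to fs − 42 Hz = 4 Hz.
Distinct values: {4 Hz, 10 Hz, 14 Hz, 16 Hz, 20 Hz}.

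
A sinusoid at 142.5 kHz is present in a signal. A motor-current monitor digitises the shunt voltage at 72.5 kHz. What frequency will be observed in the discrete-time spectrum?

142.5 kHz mod fs = 70 kHz.
70 kHz > fs/2 = 36.25 kHz, folds to fs − 70 kHz = 2.5 kHz.

2.5 kHz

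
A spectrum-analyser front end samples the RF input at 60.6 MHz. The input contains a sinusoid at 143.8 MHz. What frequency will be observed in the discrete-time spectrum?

143.8 MHz mod fs = 22.6 MHz.
22.6 MHz ≤ fs/2 = 30.3 MHz, appears at 22.6 MHz.

22.6 MHz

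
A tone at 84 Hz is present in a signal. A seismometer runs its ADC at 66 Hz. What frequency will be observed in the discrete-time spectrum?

18 Hz

84 Hz mod fs = 18 Hz.
18 Hz ≤ fs/2 = 33 Hz, appears at 18 Hz.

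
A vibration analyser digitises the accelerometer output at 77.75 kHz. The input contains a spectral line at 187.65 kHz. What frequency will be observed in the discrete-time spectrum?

187.65 kHz mod fs = 32.15 kHz.
32.15 kHz ≤ fs/2 = 38.875 kHz, appears at 32.15 kHz.

32.15 kHz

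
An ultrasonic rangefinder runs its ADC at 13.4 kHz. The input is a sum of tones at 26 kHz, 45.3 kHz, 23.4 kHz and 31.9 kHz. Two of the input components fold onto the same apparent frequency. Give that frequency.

fs/2 = 6.7 kHz.
26 kHz mod fs = 12.6 kHz.
12.6 kHz > fs/2 = 6.7 kHz, folds to fs − 12.6 kHz = 0.8 kHz.
45.3 kHz mod fs = 5.1 kHz.
5.1 kHz ≤ fs/2 = 6.7 kHz, appears at 5.1 kHz.
23.4 kHz mod fs = 10 kHz.
10 kHz > fs/2 = 6.7 kHz, folds to fs − 10 kHz = 3.4 kHz.
31.9 kHz mod fs = 5.1 kHz.
5.1 kHz ≤ fs/2 = 6.7 kHz, appears at 5.1 kHz.
31.9 kHz and 45.3 kHz both map to 5.1 kHz.

5.1 kHz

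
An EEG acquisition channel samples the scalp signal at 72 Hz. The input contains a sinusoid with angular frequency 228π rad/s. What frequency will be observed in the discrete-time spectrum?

30 Hz

ω = 228π rad/s → f = ω/(2π) = 114 Hz.
114 Hz mod fs = 42 Hz.
42 Hz > fs/2 = 36 Hz, folds to fs − 42 Hz = 30 Hz.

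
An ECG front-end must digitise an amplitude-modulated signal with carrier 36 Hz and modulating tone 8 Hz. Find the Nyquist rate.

88 Hz

AM sidebands sit at fc ± fm = 28 Hz and 44 Hz.
Highest-frequency component: 44 Hz.
Nyquist rate = 2 × 44 Hz = 88 Hz.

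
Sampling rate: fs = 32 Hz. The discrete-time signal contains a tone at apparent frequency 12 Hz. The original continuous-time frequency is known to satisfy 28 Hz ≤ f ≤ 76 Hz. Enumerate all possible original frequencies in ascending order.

44 Hz, 52 Hz, 76 Hz

Frequencies that alias to 12 Hz are k·fs ± 12 Hz for integer k ≥ 0.
k=0: 12 Hz.
k=1: 20 Hz, 44 Hz.
k=2: 52 Hz, 76 Hz.
k=3: 84 Hz, 108 Hz.
Within [28 Hz, 76 Hz]: 44 Hz, 52 Hz, 76 Hz.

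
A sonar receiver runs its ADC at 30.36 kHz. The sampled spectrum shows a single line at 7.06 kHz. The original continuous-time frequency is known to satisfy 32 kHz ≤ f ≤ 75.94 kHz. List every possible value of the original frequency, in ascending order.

37.42 kHz, 53.66 kHz, 67.78 kHz

Frequencies that alias to 7.06 kHz are k·fs ± 7.06 kHz for integer k ≥ 0.
k=0: 7.06 kHz.
k=1: 23.3 kHz, 37.42 kHz.
k=2: 53.66 kHz, 67.78 kHz.
k=3: 84.02 kHz, 98.14 kHz.
Within [32 kHz, 75.94 kHz]: 37.42 kHz, 53.66 kHz, 67.78 kHz.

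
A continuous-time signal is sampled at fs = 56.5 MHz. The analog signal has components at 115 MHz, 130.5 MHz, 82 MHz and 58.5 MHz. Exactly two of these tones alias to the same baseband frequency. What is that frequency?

2 MHz

fs/2 = 28.25 MHz.
115 MHz mod fs = 2 MHz.
2 MHz ≤ fs/2 = 28.25 MHz, appears at 2 MHz.
130.5 MHz mod fs = 17.5 MHz.
17.5 MHz ≤ fs/2 = 28.25 MHz, appears at 17.5 MHz.
82 MHz mod fs = 25.5 MHz.
25.5 MHz ≤ fs/2 = 28.25 MHz, appears at 25.5 MHz.
58.5 MHz mod fs = 2 MHz.
2 MHz ≤ fs/2 = 28.25 MHz, appears at 2 MHz.
58.5 MHz and 115 MHz both map to 2 MHz.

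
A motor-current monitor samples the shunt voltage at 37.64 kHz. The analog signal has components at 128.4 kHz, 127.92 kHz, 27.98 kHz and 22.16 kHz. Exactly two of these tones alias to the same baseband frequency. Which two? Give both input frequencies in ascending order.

22.16 kHz, 128.4 kHz

fs/2 = 18.82 kHz.
128.4 kHz mod fs = 15.48 kHz.
15.48 kHz ≤ fs/2 = 18.82 kHz, appears at 15.48 kHz.
127.92 kHz mod fs = 15 kHz.
15 kHz ≤ fs/2 = 18.82 kHz, appears at 15 kHz.
27.98 kHz > fs/2 = 18.82 kHz, folds to fs − 27.98 kHz = 9.66 kHz.
22.16 kHz > fs/2 = 18.82 kHz, folds to fs − 22.16 kHz = 15.48 kHz.
22.16 kHz and 128.4 kHz both map to 15.48 kHz.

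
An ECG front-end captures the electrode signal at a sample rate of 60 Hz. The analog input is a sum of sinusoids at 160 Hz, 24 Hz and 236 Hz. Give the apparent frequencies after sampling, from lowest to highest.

4 Hz, 20 Hz, 24 Hz

fs/2 = 30 Hz.
160 Hz mod fs = 40 Hz.
40 Hz > fs/2 = 30 Hz, folds to fs − 40 Hz = 20 Hz.
24 Hz ≤ fs/2 = 30 Hz, passes unchanged.
236 Hz mod fs = 56 Hz.
56 Hz > fs/2 = 30 Hz, folds to fs − 56 Hz = 4 Hz.
Distinct values: {4 Hz, 20 Hz, 24 Hz}.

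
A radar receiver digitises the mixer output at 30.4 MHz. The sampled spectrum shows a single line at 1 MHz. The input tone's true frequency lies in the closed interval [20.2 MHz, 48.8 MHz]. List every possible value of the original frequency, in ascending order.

29.4 MHz, 31.4 MHz

Frequencies that alias to 1 MHz are k·fs ± 1 MHz for integer k ≥ 0.
k=0: 1 MHz.
k=1: 29.4 MHz, 31.4 MHz.
k=2: 59.8 MHz, 61.8 MHz.
Within [20.2 MHz, 48.8 MHz]: 29.4 MHz, 31.4 MHz.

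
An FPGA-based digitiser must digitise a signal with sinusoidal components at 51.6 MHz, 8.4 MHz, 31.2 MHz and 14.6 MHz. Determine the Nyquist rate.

Highest-frequency component: 51.6 MHz.
Nyquist rate = 2 × 51.6 MHz = 103.2 MHz.

103.2 MHz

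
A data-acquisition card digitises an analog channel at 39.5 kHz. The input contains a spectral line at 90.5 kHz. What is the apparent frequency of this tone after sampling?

90.5 kHz mod fs = 11.5 kHz.
11.5 kHz ≤ fs/2 = 19.75 kHz, appears at 11.5 kHz.

11.5 kHz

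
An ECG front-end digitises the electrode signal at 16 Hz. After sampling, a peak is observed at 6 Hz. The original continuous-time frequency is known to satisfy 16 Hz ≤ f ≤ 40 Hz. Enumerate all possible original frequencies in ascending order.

22 Hz, 26 Hz, 38 Hz

Frequencies that alias to 6 Hz are k·fs ± 6 Hz for integer k ≥ 0.
k=0: 6 Hz.
k=1: 10 Hz, 22 Hz.
k=2: 26 Hz, 38 Hz.
k=3: 42 Hz, 54 Hz.
Within [16 Hz, 40 Hz]: 22 Hz, 26 Hz, 38 Hz.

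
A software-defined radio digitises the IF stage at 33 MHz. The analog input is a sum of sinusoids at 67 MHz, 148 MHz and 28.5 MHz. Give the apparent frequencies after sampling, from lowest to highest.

1 MHz, 4.5 MHz, 16 MHz

fs/2 = 16.5 MHz.
67 MHz mod fs = 1 MHz.
1 MHz ≤ fs/2 = 16.5 MHz, appears at 1 MHz.
148 MHz mod fs = 16 MHz.
16 MHz ≤ fs/2 = 16.5 MHz, appears at 16 MHz.
28.5 MHz > fs/2 = 16.5 MHz, folds to fs − 28.5 MHz = 4.5 MHz.
Distinct values: {1 MHz, 4.5 MHz, 16 MHz}.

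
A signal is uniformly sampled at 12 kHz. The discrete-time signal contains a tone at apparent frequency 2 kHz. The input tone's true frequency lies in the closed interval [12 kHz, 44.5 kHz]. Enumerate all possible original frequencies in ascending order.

Frequencies that alias to 2 kHz are k·fs ± 2 kHz for integer k ≥ 0.
k=0: 2 kHz.
k=1: 10 kHz, 14 kHz.
k=2: 22 kHz, 26 kHz.
k=3: 34 kHz, 38 kHz.
k=4: 46 kHz, 50 kHz.
Within [12 kHz, 44.5 kHz]: 14 kHz, 22 kHz, 26 kHz, 34 kHz, 38 kHz.

14 kHz, 22 kHz, 26 kHz, 34 kHz, 38 kHz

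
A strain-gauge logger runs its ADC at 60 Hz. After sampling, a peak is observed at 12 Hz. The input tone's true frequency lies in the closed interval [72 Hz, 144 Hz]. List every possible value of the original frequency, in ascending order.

72 Hz, 108 Hz, 132 Hz

Frequencies that alias to 12 Hz are k·fs ± 12 Hz for integer k ≥ 0.
k=0: 12 Hz.
k=1: 48 Hz, 72 Hz.
k=2: 108 Hz, 132 Hz.
k=3: 168 Hz, 192 Hz.
Within [72 Hz, 144 Hz]: 72 Hz, 108 Hz, 132 Hz.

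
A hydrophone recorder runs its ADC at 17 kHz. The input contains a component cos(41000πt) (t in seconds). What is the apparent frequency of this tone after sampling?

3.5 kHz

ω = 41000π rad/s → f = ω/(2π) = 20500 Hz = 20.5 kHz.
20.5 kHz mod fs = 3.5 kHz.
3.5 kHz ≤ fs/2 = 8.5 kHz, appears at 3.5 kHz.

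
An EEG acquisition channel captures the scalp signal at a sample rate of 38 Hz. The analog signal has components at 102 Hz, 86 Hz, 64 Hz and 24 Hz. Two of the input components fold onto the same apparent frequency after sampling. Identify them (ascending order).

64 Hz, 102 Hz

fs/2 = 19 Hz.
102 Hz mod fs = 26 Hz.
26 Hz > fs/2 = 19 Hz, folds to fs − 26 Hz = 12 Hz.
86 Hz mod fs = 10 Hz.
10 Hz ≤ fs/2 = 19 Hz, appears at 10 Hz.
64 Hz mod fs = 26 Hz.
26 Hz > fs/2 = 19 Hz, folds to fs − 26 Hz = 12 Hz.
24 Hz > fs/2 = 19 Hz, folds to fs − 24 Hz = 14 Hz.
64 Hz and 102 Hz both map to 12 Hz.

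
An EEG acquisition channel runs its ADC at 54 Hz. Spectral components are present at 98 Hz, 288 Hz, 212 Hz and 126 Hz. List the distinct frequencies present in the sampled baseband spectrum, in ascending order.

4 Hz, 10 Hz, 18 Hz

fs/2 = 27 Hz.
98 Hz mod fs = 44 Hz.
44 Hz > fs/2 = 27 Hz, folds to fs − 44 Hz = 10 Hz.
288 Hz mod fs = 18 Hz.
18 Hz ≤ fs/2 = 27 Hz, appears at 18 Hz.
212 Hz mod fs = 50 Hz.
50 Hz > fs/2 = 27 Hz, folds to fs − 50 Hz = 4 Hz.
126 Hz mod fs = 18 Hz.
18 Hz ≤ fs/2 = 27 Hz, appears at 18 Hz.
Distinct values: {4 Hz, 10 Hz, 18 Hz}.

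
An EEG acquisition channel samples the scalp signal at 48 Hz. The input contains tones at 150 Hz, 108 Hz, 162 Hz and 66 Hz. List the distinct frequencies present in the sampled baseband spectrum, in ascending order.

6 Hz, 12 Hz, 18 Hz

fs/2 = 24 Hz.
150 Hz mod fs = 6 Hz.
6 Hz ≤ fs/2 = 24 Hz, appears at 6 Hz.
108 Hz mod fs = 12 Hz.
12 Hz ≤ fs/2 = 24 Hz, appears at 12 Hz.
162 Hz mod fs = 18 Hz.
18 Hz ≤ fs/2 = 24 Hz, appears at 18 Hz.
66 Hz mod fs = 18 Hz.
18 Hz ≤ fs/2 = 24 Hz, appears at 18 Hz.
Distinct values: {6 Hz, 12 Hz, 18 Hz}.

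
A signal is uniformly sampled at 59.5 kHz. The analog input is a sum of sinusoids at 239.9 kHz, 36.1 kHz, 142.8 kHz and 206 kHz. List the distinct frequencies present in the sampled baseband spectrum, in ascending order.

1.9 kHz, 23.4 kHz, 23.8 kHz, 27.5 kHz

fs/2 = 29.75 kHz.
239.9 kHz mod fs = 1.9 kHz.
1.9 kHz ≤ fs/2 = 29.75 kHz, appears at 1.9 kHz.
36.1 kHz > fs/2 = 29.75 kHz, folds to fs − 36.1 kHz = 23.4 kHz.
142.8 kHz mod fs = 23.8 kHz.
23.8 kHz ≤ fs/2 = 29.75 kHz, appears at 23.8 kHz.
206 kHz mod fs = 27.5 kHz.
27.5 kHz ≤ fs/2 = 29.75 kHz, appears at 27.5 kHz.
Distinct values: {1.9 kHz, 23.4 kHz, 23.8 kHz, 27.5 kHz}.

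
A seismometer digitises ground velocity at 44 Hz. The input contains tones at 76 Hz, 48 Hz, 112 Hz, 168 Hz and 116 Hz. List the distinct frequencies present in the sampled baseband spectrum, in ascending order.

4 Hz, 8 Hz, 12 Hz, 16 Hz, 20 Hz

fs/2 = 22 Hz.
76 Hz mod fs = 32 Hz.
32 Hz > fs/2 = 22 Hz, folds to fs − 32 Hz = 12 Hz.
48 Hz mod fs = 4 Hz.
4 Hz ≤ fs/2 = 22 Hz, appears at 4 Hz.
112 Hz mod fs = 24 Hz.
24 Hz > fs/2 = 22 Hz, folds to fs − 24 Hz = 20 Hz.
168 Hz mod fs = 36 Hz.
36 Hz > fs/2 = 22 Hz, folds to fs − 36 Hz = 8 Hz.
116 Hz mod fs = 28 Hz.
28 Hz > fs/2 = 22 Hz, folds to fs − 28 Hz = 16 Hz.
Distinct values: {4 Hz, 8 Hz, 12 Hz, 16 Hz, 20 Hz}.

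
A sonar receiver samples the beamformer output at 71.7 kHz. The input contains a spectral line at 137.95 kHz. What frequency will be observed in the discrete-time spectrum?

137.95 kHz mod fs = 66.25 kHz.
66.25 kHz > fs/2 = 35.85 kHz, folds to fs − 66.25 kHz = 5.45 kHz.

5.45 kHz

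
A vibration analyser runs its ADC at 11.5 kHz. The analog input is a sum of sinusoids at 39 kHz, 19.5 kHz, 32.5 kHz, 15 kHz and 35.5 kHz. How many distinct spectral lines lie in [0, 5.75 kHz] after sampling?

4

fs/2 = 5.75 kHz.
39 kHz mod fs = 4.5 kHz.
4.5 kHz ≤ fs/2 = 5.75 kHz, appears at 4.5 kHz.
19.5 kHz mod fs = 8 kHz.
8 kHz > fs/2 = 5.75 kHz, folds to fs − 8 kHz = 3.5 kHz.
32.5 kHz mod fs = 9.5 kHz.
9.5 kHz > fs/2 = 5.75 kHz, folds to fs − 9.5 kHz = 2 kHz.
15 kHz mod fs = 3.5 kHz.
3.5 kHz ≤ fs/2 = 5.75 kHz, appears at 3.5 kHz.
35.5 kHz mod fs = 1 kHz.
1 kHz ≤ fs/2 = 5.75 kHz, appears at 1 kHz.
Distinct values: {1 kHz, 2 kHz, 3.5 kHz, 4.5 kHz} → 4.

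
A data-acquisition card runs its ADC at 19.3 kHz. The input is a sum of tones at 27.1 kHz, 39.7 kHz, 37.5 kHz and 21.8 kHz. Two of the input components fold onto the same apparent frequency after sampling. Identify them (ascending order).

37.5 kHz, 39.7 kHz

fs/2 = 9.65 kHz.
27.1 kHz mod fs = 7.8 kHz.
7.8 kHz ≤ fs/2 = 9.65 kHz, appears at 7.8 kHz.
39.7 kHz mod fs = 1.1 kHz.
1.1 kHz ≤ fs/2 = 9.65 kHz, appears at 1.1 kHz.
37.5 kHz mod fs = 18.2 kHz.
18.2 kHz > fs/2 = 9.65 kHz, folds to fs − 18.2 kHz = 1.1 kHz.
21.8 kHz mod fs = 2.5 kHz.
2.5 kHz ≤ fs/2 = 9.65 kHz, appears at 2.5 kHz.
37.5 kHz and 39.7 kHz both map to 1.1 kHz.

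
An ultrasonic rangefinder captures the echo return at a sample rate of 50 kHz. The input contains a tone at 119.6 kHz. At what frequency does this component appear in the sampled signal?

19.6 kHz

119.6 kHz mod fs = 19.6 kHz.
19.6 kHz ≤ fs/2 = 25 kHz, appears at 19.6 kHz.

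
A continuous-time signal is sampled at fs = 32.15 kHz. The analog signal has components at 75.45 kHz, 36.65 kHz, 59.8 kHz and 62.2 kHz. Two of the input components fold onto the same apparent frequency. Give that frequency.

fs/2 = 16.075 kHz.
75.45 kHz mod fs = 11.15 kHz.
11.15 kHz ≤ fs/2 = 16.075 kHz, appears at 11.15 kHz.
36.65 kHz mod fs = 4.5 kHz.
4.5 kHz ≤ fs/2 = 16.075 kHz, appears at 4.5 kHz.
59.8 kHz mod fs = 27.65 kHz.
27.65 kHz > fs/2 = 16.075 kHz, folds to fs − 27.65 kHz = 4.5 kHz.
62.2 kHz mod fs = 30.05 kHz.
30.05 kHz > fs/2 = 16.075 kHz, folds to fs − 30.05 kHz = 2.1 kHz.
36.65 kHz and 59.8 kHz both map to 4.5 kHz.

4.5 kHz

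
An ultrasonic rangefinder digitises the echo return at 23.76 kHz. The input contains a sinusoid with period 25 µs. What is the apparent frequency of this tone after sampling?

T = 25 µs → f = 1/T = 40 kHz.
40 kHz mod fs = 16.24 kHz.
16.24 kHz > fs/2 = 11.88 kHz, folds to fs − 16.24 kHz = 7.52 kHz.

7.52 kHz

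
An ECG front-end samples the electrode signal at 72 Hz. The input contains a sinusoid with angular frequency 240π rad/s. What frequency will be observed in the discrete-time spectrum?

24 Hz

ω = 240π rad/s → f = ω/(2π) = 120 Hz.
120 Hz mod fs = 48 Hz.
48 Hz > fs/2 = 36 Hz, folds to fs − 48 Hz = 24 Hz.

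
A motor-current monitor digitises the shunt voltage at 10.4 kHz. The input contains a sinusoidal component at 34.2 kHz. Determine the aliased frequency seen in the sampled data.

34.2 kHz mod fs = 3 kHz.
3 kHz ≤ fs/2 = 5.2 kHz, appears at 3 kHz.

3 kHz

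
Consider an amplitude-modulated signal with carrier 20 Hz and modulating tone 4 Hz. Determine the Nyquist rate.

48 Hz

AM sidebands sit at fc ± fm = 16 Hz and 24 Hz.
Highest-frequency component: 24 Hz.
Nyquist rate = 2 × 24 Hz = 48 Hz.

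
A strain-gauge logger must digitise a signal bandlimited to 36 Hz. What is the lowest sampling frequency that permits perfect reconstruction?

72 Hz

Nyquist rate = 2 × 36 Hz = 72 Hz.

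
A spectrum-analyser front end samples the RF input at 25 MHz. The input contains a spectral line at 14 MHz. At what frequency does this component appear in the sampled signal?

14 MHz > fs/2 = 12.5 MHz, folds to fs − 14 MHz = 11 MHz.

11 MHz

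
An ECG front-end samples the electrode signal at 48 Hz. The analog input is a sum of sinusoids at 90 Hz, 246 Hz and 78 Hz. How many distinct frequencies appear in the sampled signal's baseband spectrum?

2

fs/2 = 24 Hz.
90 Hz mod fs = 42 Hz.
42 Hz > fs/2 = 24 Hz, folds to fs − 42 Hz = 6 Hz.
246 Hz mod fs = 6 Hz.
6 Hz ≤ fs/2 = 24 Hz, appears at 6 Hz.
78 Hz mod fs = 30 Hz.
30 Hz > fs/2 = 24 Hz, folds to fs − 30 Hz = 18 Hz.
Distinct values: {6 Hz, 18 Hz} → 2.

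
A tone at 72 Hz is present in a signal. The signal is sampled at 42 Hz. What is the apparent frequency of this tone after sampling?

12 Hz

72 Hz mod fs = 30 Hz.
30 Hz > fs/2 = 21 Hz, folds to fs − 30 Hz = 12 Hz.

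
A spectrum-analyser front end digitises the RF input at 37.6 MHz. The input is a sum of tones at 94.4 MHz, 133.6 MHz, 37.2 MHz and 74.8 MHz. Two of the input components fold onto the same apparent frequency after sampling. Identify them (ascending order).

37.2 MHz, 74.8 MHz

fs/2 = 18.8 MHz.
94.4 MHz mod fs = 19.2 MHz.
19.2 MHz > fs/2 = 18.8 MHz, folds to fs − 19.2 MHz = 18.4 MHz.
133.6 MHz mod fs = 20.8 MHz.
20.8 MHz > fs/2 = 18.8 MHz, folds to fs − 20.8 MHz = 16.8 MHz.
37.2 MHz > fs/2 = 18.8 MHz, folds to fs − 37.2 MHz = 0.4 MHz.
74.8 MHz mod fs = 37.2 MHz.
37.2 MHz > fs/2 = 18.8 MHz, folds to fs − 37.2 MHz = 0.4 MHz.
37.2 MHz and 74.8 MHz both map to 0.4 MHz.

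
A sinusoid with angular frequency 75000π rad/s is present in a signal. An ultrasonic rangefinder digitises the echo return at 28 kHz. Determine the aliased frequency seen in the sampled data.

9.5 kHz

ω = 75000π rad/s → f = ω/(2π) = 37500 Hz = 37.5 kHz.
37.5 kHz mod fs = 9.5 kHz.
9.5 kHz ≤ fs/2 = 14 kHz, appears at 9.5 kHz.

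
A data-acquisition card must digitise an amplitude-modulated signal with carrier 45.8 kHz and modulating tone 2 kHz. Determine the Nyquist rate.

95.6 kHz

AM sidebands sit at fc ± fm = 43.8 kHz and 47.8 kHz.
Highest-frequency component: 47.8 kHz.
Nyquist rate = 2 × 47.8 kHz = 95.6 kHz.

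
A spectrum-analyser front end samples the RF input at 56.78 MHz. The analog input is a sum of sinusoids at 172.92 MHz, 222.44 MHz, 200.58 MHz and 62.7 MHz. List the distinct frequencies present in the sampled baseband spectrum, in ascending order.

2.58 MHz, 4.68 MHz, 5.92 MHz, 26.54 MHz

fs/2 = 28.39 MHz.
172.92 MHz mod fs = 2.58 MHz.
2.58 MHz ≤ fs/2 = 28.39 MHz, appears at 2.58 MHz.
222.44 MHz mod fs = 52.1 MHz.
52.1 MHz > fs/2 = 28.39 MHz, folds to fs − 52.1 MHz = 4.68 MHz.
200.58 MHz mod fs = 30.24 MHz.
30.24 MHz > fs/2 = 28.39 MHz, folds to fs − 30.24 MHz = 26.54 MHz.
62.7 MHz mod fs = 5.92 MHz.
5.92 MHz ≤ fs/2 = 28.39 MHz, appears at 5.92 MHz.
Distinct values: {2.58 MHz, 4.68 MHz, 5.92 MHz, 26.54 MHz}.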